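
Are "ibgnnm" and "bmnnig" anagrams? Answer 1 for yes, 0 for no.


Strings: "ibgnnm", "bmnnig"
Sorted first:  bgimnn
Sorted second: bgimnn
Sorted forms match => anagrams

1


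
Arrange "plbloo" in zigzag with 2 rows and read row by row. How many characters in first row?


Zigzag "plbloo" into 2 rows:
Placing characters:
  'p' => row 0
  'l' => row 1
  'b' => row 0
  'l' => row 1
  'o' => row 0
  'o' => row 1
Rows:
  Row 0: "pbo"
  Row 1: "llo"
First row length: 3

3


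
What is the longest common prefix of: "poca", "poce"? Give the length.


Words: poca, poce
  Position 0: all 'p' => match
  Position 1: all 'o' => match
  Position 2: all 'c' => match
  Position 3: ('a', 'e') => mismatch, stop
LCP = "poc" (length 3)

3


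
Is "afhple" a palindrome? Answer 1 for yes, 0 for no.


Input: afhple
Reversed: elphfa
  Compare pos 0 ('a') with pos 5 ('e'): MISMATCH
  Compare pos 1 ('f') with pos 4 ('l'): MISMATCH
  Compare pos 2 ('h') with pos 3 ('p'): MISMATCH
Result: not a palindrome

0


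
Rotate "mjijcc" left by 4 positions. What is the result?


Input: "mjijcc", rotate left by 4
First 4 characters: "mjij"
Remaining characters: "cc"
Concatenate remaining + first: "cc" + "mjij" = "ccmjij"

ccmjij


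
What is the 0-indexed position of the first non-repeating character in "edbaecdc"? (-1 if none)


Input: edbaecdc
Character frequencies:
  'a': 1
  'b': 1
  'c': 2
  'd': 2
  'e': 2
Scanning left to right for freq == 1:
  Position 0 ('e'): freq=2, skip
  Position 1 ('d'): freq=2, skip
  Position 2 ('b'): unique! => answer = 2

2


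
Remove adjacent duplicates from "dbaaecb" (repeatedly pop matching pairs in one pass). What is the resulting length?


Input: dbaaecb
Stack-based adjacent duplicate removal:
  Read 'd': push. Stack: d
  Read 'b': push. Stack: db
  Read 'a': push. Stack: dba
  Read 'a': matches stack top 'a' => pop. Stack: db
  Read 'e': push. Stack: dbe
  Read 'c': push. Stack: dbec
  Read 'b': push. Stack: dbecb
Final stack: "dbecb" (length 5)

5


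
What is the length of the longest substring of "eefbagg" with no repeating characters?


Input: "eefbagg"
Sliding window (track last position of each char):
  Position 0 ('e'): window [0,0] length 1 -- new best
  Position 1 ('e'): repeat (last at 0), move window start to 1
  Position 1 ('e'): window [1,1] length 1
  Position 2 ('f'): window [1,2] length 2 -- new best
  Position 3 ('b'): window [1,3] length 3 -- new best
  Position 4 ('a'): window [1,4] length 4 -- new best
  Position 5 ('g'): window [1,5] length 5 -- new best
  Position 6 ('g'): repeat (last at 5), move window start to 6
  Position 6 ('g'): window [6,6] length 1
Longest substring with no repeats: "efbag" with length 5

5


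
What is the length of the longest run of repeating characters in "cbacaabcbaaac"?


Input: "cbacaabcbaaac"
Scanning for longest run:
  Position 1 ('b'): new char, reset run to 1
  Position 2 ('a'): new char, reset run to 1
  Position 3 ('c'): new char, reset run to 1
  Position 4 ('a'): new char, reset run to 1
  Position 5 ('a'): continues run of 'a', length=2
  Position 6 ('b'): new char, reset run to 1
  Position 7 ('c'): new char, reset run to 1
  Position 8 ('b'): new char, reset run to 1
  Position 9 ('a'): new char, reset run to 1
  Position 10 ('a'): continues run of 'a', length=2
  Position 11 ('a'): continues run of 'a', length=3
  Position 12 ('c'): new char, reset run to 1
Longest run: 'a' with length 3

3


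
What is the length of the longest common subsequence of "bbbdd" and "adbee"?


LCS of "bbbdd" and "adbee"
DP table:
           a    d    b    e    e
      0    0    0    0    0    0
  b   0    0    0    1    1    1
  b   0    0    0    1    1    1
  b   0    0    0    1    1    1
  d   0    0    1    1    1    1
  d   0    0    1    1    1    1
LCS length = dp[5][5] = 1

1


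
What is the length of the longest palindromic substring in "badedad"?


Input: "badedad"
Checking substrings for palindromes:
  [1:6] "adeda" (len 5) => palindrome
  [2:5] "ded" (len 3) => palindrome
  [4:7] "dad" (len 3) => palindrome
Longest palindromic substring: "adeda" with length 5

5


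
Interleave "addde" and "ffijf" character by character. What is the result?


Interleaving "addde" and "ffijf":
  Position 0: 'a' from first, 'f' from second => "af"
  Position 1: 'd' from first, 'f' from second => "df"
  Position 2: 'd' from first, 'i' from second => "di"
  Position 3: 'd' from first, 'j' from second => "dj"
  Position 4: 'e' from first, 'f' from second => "ef"
Result: afdfdidjef

afdfdidjef


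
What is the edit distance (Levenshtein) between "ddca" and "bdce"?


Computing edit distance: "ddca" -> "bdce"
DP table:
           b    d    c    e
      0    1    2    3    4
  d   1    1    1    2    3
  d   2    2    1    2    3
  c   3    3    2    1    2
  a   4    4    3    2    2
Edit distance = dp[4][4] = 2

2


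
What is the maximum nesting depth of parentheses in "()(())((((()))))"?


Input: "()(())((((()))))"
Tracking depth:
  Position 0 '(': depth becomes 1
  Position 1 ')': depth becomes 0
  Position 2 '(': depth becomes 1
  Position 3 '(': depth becomes 2
  Position 4 ')': depth becomes 1
  Position 5 ')': depth becomes 0
  Position 6 '(': depth becomes 1
  Position 7 '(': depth becomes 2
  Position 8 '(': depth becomes 3
  Position 9 '(': depth becomes 4
  Position 10 '(': depth becomes 5
  Position 11 ')': depth becomes 4
  Position 12 ')': depth becomes 3
  Position 13 ')': depth becomes 2
  Position 14 ')': depth becomes 1
  Position 15 ')': depth becomes 0
Maximum depth reached: 5

5


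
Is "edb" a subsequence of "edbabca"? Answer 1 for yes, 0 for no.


Check if "edb" is a subsequence of "edbabca"
Greedy scan:
  Position 0 ('e'): matches sub[0] = 'e'
  Position 1 ('d'): matches sub[1] = 'd'
  Position 2 ('b'): matches sub[2] = 'b'
  Position 3 ('a'): no match needed
  Position 4 ('b'): no match needed
  Position 5 ('c'): no match needed
  Position 6 ('a'): no match needed
All 3 characters matched => is a subsequence

1


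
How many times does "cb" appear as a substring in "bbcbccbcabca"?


Searching for "cb" in "bbcbccbcabca"
Scanning each position:
  Position 0: "bb" => no
  Position 1: "bc" => no
  Position 2: "cb" => MATCH
  Position 3: "bc" => no
  Position 4: "cc" => no
  Position 5: "cb" => MATCH
  Position 6: "bc" => no
  Position 7: "ca" => no
  Position 8: "ab" => no
  Position 9: "bc" => no
  Position 10: "ca" => no
Total occurrences: 2

2


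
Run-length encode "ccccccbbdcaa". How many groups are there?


Input: ccccccbbdcaa
Scanning for consecutive runs:
  Group 1: 'c' x 6 (positions 0-5)
  Group 2: 'b' x 2 (positions 6-7)
  Group 3: 'd' x 1 (positions 8-8)
  Group 4: 'c' x 1 (positions 9-9)
  Group 5: 'a' x 2 (positions 10-11)
Total groups: 5

5


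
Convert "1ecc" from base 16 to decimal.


Input: "1ecc" in base 16
Positional expansion:
  Digit '1' (value 1) x 16^3 = 4096
  Digit 'e' (value 14) x 16^2 = 3584
  Digit 'c' (value 12) x 16^1 = 192
  Digit 'c' (value 12) x 16^0 = 12
Sum = 7884

7884


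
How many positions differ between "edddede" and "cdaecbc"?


Comparing "edddede" and "cdaecbc" position by position:
  Position 0: 'e' vs 'c' => DIFFER
  Position 1: 'd' vs 'd' => same
  Position 2: 'd' vs 'a' => DIFFER
  Position 3: 'd' vs 'e' => DIFFER
  Position 4: 'e' vs 'c' => DIFFER
  Position 5: 'd' vs 'b' => DIFFER
  Position 6: 'e' vs 'c' => DIFFER
Positions that differ: 6

6


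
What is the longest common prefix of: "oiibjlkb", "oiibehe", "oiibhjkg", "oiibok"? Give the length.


Words: oiibjlkb, oiibehe, oiibhjkg, oiibok
  Position 0: all 'o' => match
  Position 1: all 'i' => match
  Position 2: all 'i' => match
  Position 3: all 'b' => match
  Position 4: ('j', 'e', 'h', 'o') => mismatch, stop
LCP = "oiib" (length 4)

4


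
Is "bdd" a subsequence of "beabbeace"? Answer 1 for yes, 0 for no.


Check if "bdd" is a subsequence of "beabbeace"
Greedy scan:
  Position 0 ('b'): matches sub[0] = 'b'
  Position 1 ('e'): no match needed
  Position 2 ('a'): no match needed
  Position 3 ('b'): no match needed
  Position 4 ('b'): no match needed
  Position 5 ('e'): no match needed
  Position 6 ('a'): no match needed
  Position 7 ('c'): no match needed
  Position 8 ('e'): no match needed
Only matched 1/3 characters => not a subsequence

0


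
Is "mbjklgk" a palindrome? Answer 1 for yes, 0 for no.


Input: mbjklgk
Reversed: kglkjbm
  Compare pos 0 ('m') with pos 6 ('k'): MISMATCH
  Compare pos 1 ('b') with pos 5 ('g'): MISMATCH
  Compare pos 2 ('j') with pos 4 ('l'): MISMATCH
Result: not a palindrome

0


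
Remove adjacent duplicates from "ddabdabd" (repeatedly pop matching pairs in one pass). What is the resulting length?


Input: ddabdabd
Stack-based adjacent duplicate removal:
  Read 'd': push. Stack: d
  Read 'd': matches stack top 'd' => pop. Stack: (empty)
  Read 'a': push. Stack: a
  Read 'b': push. Stack: ab
  Read 'd': push. Stack: abd
  Read 'a': push. Stack: abda
  Read 'b': push. Stack: abdab
  Read 'd': push. Stack: abdabd
Final stack: "abdabd" (length 6)

6


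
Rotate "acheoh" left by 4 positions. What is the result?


Input: "acheoh", rotate left by 4
First 4 characters: "ache"
Remaining characters: "oh"
Concatenate remaining + first: "oh" + "ache" = "ohache"

ohache


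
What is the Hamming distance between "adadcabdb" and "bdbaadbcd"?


Comparing "adadcabdb" and "bdbaadbcd" position by position:
  Position 0: 'a' vs 'b' => differ
  Position 1: 'd' vs 'd' => same
  Position 2: 'a' vs 'b' => differ
  Position 3: 'd' vs 'a' => differ
  Position 4: 'c' vs 'a' => differ
  Position 5: 'a' vs 'd' => differ
  Position 6: 'b' vs 'b' => same
  Position 7: 'd' vs 'c' => differ
  Position 8: 'b' vs 'd' => differ
Total differences (Hamming distance): 7

7


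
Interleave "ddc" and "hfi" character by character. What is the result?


Interleaving "ddc" and "hfi":
  Position 0: 'd' from first, 'h' from second => "dh"
  Position 1: 'd' from first, 'f' from second => "df"
  Position 2: 'c' from first, 'i' from second => "ci"
Result: dhdfci

dhdfci


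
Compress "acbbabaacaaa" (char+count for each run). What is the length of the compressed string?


Input: acbbabaacaaa
Runs:
  'a' x 1 => "a1"
  'c' x 1 => "c1"
  'b' x 2 => "b2"
  'a' x 1 => "a1"
  'b' x 1 => "b1"
  'a' x 2 => "a2"
  'c' x 1 => "c1"
  'a' x 3 => "a3"
Compressed: "a1c1b2a1b1a2c1a3"
Compressed length: 16

16


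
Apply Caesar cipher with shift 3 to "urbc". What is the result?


Caesar cipher: shift "urbc" by 3
  'u' (pos 20) + 3 = pos 23 = 'x'
  'r' (pos 17) + 3 = pos 20 = 'u'
  'b' (pos 1) + 3 = pos 4 = 'e'
  'c' (pos 2) + 3 = pos 5 = 'f'
Result: xuef

xuef


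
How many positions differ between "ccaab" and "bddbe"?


Comparing "ccaab" and "bddbe" position by position:
  Position 0: 'c' vs 'b' => DIFFER
  Position 1: 'c' vs 'd' => DIFFER
  Position 2: 'a' vs 'd' => DIFFER
  Position 3: 'a' vs 'b' => DIFFER
  Position 4: 'b' vs 'e' => DIFFER
Positions that differ: 5

5


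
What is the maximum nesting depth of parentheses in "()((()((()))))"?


Input: "()((()((()))))"
Tracking depth:
  Position 0 '(': depth becomes 1
  Position 1 ')': depth becomes 0
  Position 2 '(': depth becomes 1
  Position 3 '(': depth becomes 2
  Position 4 '(': depth becomes 3
  Position 5 ')': depth becomes 2
  Position 6 '(': depth becomes 3
  Position 7 '(': depth becomes 4
  Position 8 '(': depth becomes 5
  Position 9 ')': depth becomes 4
  Position 10 ')': depth becomes 3
  Position 11 ')': depth becomes 2
  Position 12 ')': depth becomes 1
  Position 13 ')': depth becomes 0
Maximum depth reached: 5

5


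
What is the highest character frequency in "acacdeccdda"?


Input: acacdeccdda
Character counts:
  'a': 3
  'c': 4
  'd': 3
  'e': 1
Maximum frequency: 4

4


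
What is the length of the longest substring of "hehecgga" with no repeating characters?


Input: "hehecgga"
Sliding window (track last position of each char):
  Position 0 ('h'): window [0,0] length 1 -- new best
  Position 1 ('e'): window [0,1] length 2 -- new best
  Position 2 ('h'): repeat (last at 0), move window start to 1
  Position 2 ('h'): window [1,2] length 2
  Position 3 ('e'): repeat (last at 1), move window start to 2
  Position 3 ('e'): window [2,3] length 2
  Position 4 ('c'): window [2,4] length 3 -- new best
  Position 5 ('g'): window [2,5] length 4 -- new best
  Position 6 ('g'): repeat (last at 5), move window start to 6
  Position 6 ('g'): window [6,6] length 1
  Position 7 ('a'): window [6,7] length 2
Longest substring with no repeats: "hecg" with length 4

4


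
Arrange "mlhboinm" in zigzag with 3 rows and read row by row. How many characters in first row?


Zigzag "mlhboinm" into 3 rows:
Placing characters:
  'm' => row 0
  'l' => row 1
  'h' => row 2
  'b' => row 1
  'o' => row 0
  'i' => row 1
  'n' => row 2
  'm' => row 1
Rows:
  Row 0: "mo"
  Row 1: "lbim"
  Row 2: "hn"
First row length: 2

2


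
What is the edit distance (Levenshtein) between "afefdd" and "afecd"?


Computing edit distance: "afefdd" -> "afecd"
DP table:
           a    f    e    c    d
      0    1    2    3    4    5
  a   1    0    1    2    3    4
  f   2    1    0    1    2    3
  e   3    2    1    0    1    2
  f   4    3    2    1    1    2
  d   5    4    3    2    2    1
  d   6    5    4    3    3    2
Edit distance = dp[6][5] = 2

2


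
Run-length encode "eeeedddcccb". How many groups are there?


Input: eeeedddcccb
Scanning for consecutive runs:
  Group 1: 'e' x 4 (positions 0-3)
  Group 2: 'd' x 3 (positions 4-6)
  Group 3: 'c' x 3 (positions 7-9)
  Group 4: 'b' x 1 (positions 10-10)
Total groups: 4

4


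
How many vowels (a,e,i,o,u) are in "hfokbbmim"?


Input: hfokbbmim
Checking each character:
  'h' at position 0: consonant
  'f' at position 1: consonant
  'o' at position 2: vowel (running total: 1)
  'k' at position 3: consonant
  'b' at position 4: consonant
  'b' at position 5: consonant
  'm' at position 6: consonant
  'i' at position 7: vowel (running total: 2)
  'm' at position 8: consonant
Total vowels: 2

2


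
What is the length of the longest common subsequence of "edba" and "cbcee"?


LCS of "edba" and "cbcee"
DP table:
           c    b    c    e    e
      0    0    0    0    0    0
  e   0    0    0    0    1    1
  d   0    0    0    0    1    1
  b   0    0    1    1    1    1
  a   0    0    1    1    1    1
LCS length = dp[4][5] = 1

1


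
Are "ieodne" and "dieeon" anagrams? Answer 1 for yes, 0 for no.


Strings: "ieodne", "dieeon"
Sorted first:  deeino
Sorted second: deeino
Sorted forms match => anagrams

1


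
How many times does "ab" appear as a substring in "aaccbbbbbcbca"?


Searching for "ab" in "aaccbbbbbcbca"
Scanning each position:
  Position 0: "aa" => no
  Position 1: "ac" => no
  Position 2: "cc" => no
  Position 3: "cb" => no
  Position 4: "bb" => no
  Position 5: "bb" => no
  Position 6: "bb" => no
  Position 7: "bb" => no
  Position 8: "bc" => no
  Position 9: "cb" => no
  Position 10: "bc" => no
  Position 11: "ca" => no
Total occurrences: 0

0


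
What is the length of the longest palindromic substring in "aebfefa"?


Input: "aebfefa"
Checking substrings for palindromes:
  [3:6] "fef" (len 3) => palindrome
Longest palindromic substring: "fef" with length 3

3


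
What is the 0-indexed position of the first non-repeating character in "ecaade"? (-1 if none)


Input: ecaade
Character frequencies:
  'a': 2
  'c': 1
  'd': 1
  'e': 2
Scanning left to right for freq == 1:
  Position 0 ('e'): freq=2, skip
  Position 1 ('c'): unique! => answer = 1

1


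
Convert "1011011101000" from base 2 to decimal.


Input: "1011011101000" in base 2
Positional expansion:
  Digit '1' (value 1) x 2^12 = 4096
  Digit '0' (value 0) x 2^11 = 0
  Digit '1' (value 1) x 2^10 = 1024
  Digit '1' (value 1) x 2^9 = 512
  Digit '0' (value 0) x 2^8 = 0
  Digit '1' (value 1) x 2^7 = 128
  Digit '1' (value 1) x 2^6 = 64
  Digit '1' (value 1) x 2^5 = 32
  Digit '0' (value 0) x 2^4 = 0
  Digit '1' (value 1) x 2^3 = 8
  Digit '0' (value 0) x 2^2 = 0
  Digit '0' (value 0) x 2^1 = 0
  Digit '0' (value 0) x 2^0 = 0
Sum = 5864

5864


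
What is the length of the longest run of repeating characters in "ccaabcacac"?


Input: "ccaabcacac"
Scanning for longest run:
  Position 1 ('c'): continues run of 'c', length=2
  Position 2 ('a'): new char, reset run to 1
  Position 3 ('a'): continues run of 'a', length=2
  Position 4 ('b'): new char, reset run to 1
  Position 5 ('c'): new char, reset run to 1
  Position 6 ('a'): new char, reset run to 1
  Position 7 ('c'): new char, reset run to 1
  Position 8 ('a'): new char, reset run to 1
  Position 9 ('c'): new char, reset run to 1
Longest run: 'c' with length 2

2


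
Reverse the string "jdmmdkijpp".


Input: jdmmdkijpp
Reading characters right to left:
  Position 9: 'p'
  Position 8: 'p'
  Position 7: 'j'
  Position 6: 'i'
  Position 5: 'k'
  Position 4: 'd'
  Position 3: 'm'
  Position 2: 'm'
  Position 1: 'd'
  Position 0: 'j'
Reversed: ppjikdmmdj

ppjikdmmdj


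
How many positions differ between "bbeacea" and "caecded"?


Comparing "bbeacea" and "caecded" position by position:
  Position 0: 'b' vs 'c' => DIFFER
  Position 1: 'b' vs 'a' => DIFFER
  Position 2: 'e' vs 'e' => same
  Position 3: 'a' vs 'c' => DIFFER
  Position 4: 'c' vs 'd' => DIFFER
  Position 5: 'e' vs 'e' => same
  Position 6: 'a' vs 'd' => DIFFER
Positions that differ: 5

5


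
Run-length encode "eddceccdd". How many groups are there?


Input: eddceccdd
Scanning for consecutive runs:
  Group 1: 'e' x 1 (positions 0-0)
  Group 2: 'd' x 2 (positions 1-2)
  Group 3: 'c' x 1 (positions 3-3)
  Group 4: 'e' x 1 (positions 4-4)
  Group 5: 'c' x 2 (positions 5-6)
  Group 6: 'd' x 2 (positions 7-8)
Total groups: 6

6


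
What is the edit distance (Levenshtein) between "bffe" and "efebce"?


Computing edit distance: "bffe" -> "efebce"
DP table:
           e    f    e    b    c    e
      0    1    2    3    4    5    6
  b   1    1    2    3    3    4    5
  f   2    2    1    2    3    4    5
  f   3    3    2    2    3    4    5
  e   4    3    3    2    3    4    4
Edit distance = dp[4][6] = 4

4


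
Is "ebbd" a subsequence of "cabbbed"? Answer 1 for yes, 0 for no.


Check if "ebbd" is a subsequence of "cabbbed"
Greedy scan:
  Position 0 ('c'): no match needed
  Position 1 ('a'): no match needed
  Position 2 ('b'): no match needed
  Position 3 ('b'): no match needed
  Position 4 ('b'): no match needed
  Position 5 ('e'): matches sub[0] = 'e'
  Position 6 ('d'): no match needed
Only matched 1/4 characters => not a subsequence

0


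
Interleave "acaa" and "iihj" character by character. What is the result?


Interleaving "acaa" and "iihj":
  Position 0: 'a' from first, 'i' from second => "ai"
  Position 1: 'c' from first, 'i' from second => "ci"
  Position 2: 'a' from first, 'h' from second => "ah"
  Position 3: 'a' from first, 'j' from second => "aj"
Result: aiciahaj

aiciahaj


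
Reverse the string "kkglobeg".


Input: kkglobeg
Reading characters right to left:
  Position 7: 'g'
  Position 6: 'e'
  Position 5: 'b'
  Position 4: 'o'
  Position 3: 'l'
  Position 2: 'g'
  Position 1: 'k'
  Position 0: 'k'
Reversed: gebolgkk

gebolgkk


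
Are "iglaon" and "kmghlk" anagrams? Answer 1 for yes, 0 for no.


Strings: "iglaon", "kmghlk"
Sorted first:  agilno
Sorted second: ghkklm
Differ at position 0: 'a' vs 'g' => not anagrams

0


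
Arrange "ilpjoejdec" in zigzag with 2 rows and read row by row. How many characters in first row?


Zigzag "ilpjoejdec" into 2 rows:
Placing characters:
  'i' => row 0
  'l' => row 1
  'p' => row 0
  'j' => row 1
  'o' => row 0
  'e' => row 1
  'j' => row 0
  'd' => row 1
  'e' => row 0
  'c' => row 1
Rows:
  Row 0: "ipoje"
  Row 1: "ljedc"
First row length: 5

5


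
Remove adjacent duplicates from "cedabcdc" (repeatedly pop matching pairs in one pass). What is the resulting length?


Input: cedabcdc
Stack-based adjacent duplicate removal:
  Read 'c': push. Stack: c
  Read 'e': push. Stack: ce
  Read 'd': push. Stack: ced
  Read 'a': push. Stack: ceda
  Read 'b': push. Stack: cedab
  Read 'c': push. Stack: cedabc
  Read 'd': push. Stack: cedabcd
  Read 'c': push. Stack: cedabcdc
Final stack: "cedabcdc" (length 8)

8


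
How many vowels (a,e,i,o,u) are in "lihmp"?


Input: lihmp
Checking each character:
  'l' at position 0: consonant
  'i' at position 1: vowel (running total: 1)
  'h' at position 2: consonant
  'm' at position 3: consonant
  'p' at position 4: consonant
Total vowels: 1

1


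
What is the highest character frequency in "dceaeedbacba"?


Input: dceaeedbacba
Character counts:
  'a': 3
  'b': 2
  'c': 2
  'd': 2
  'e': 3
Maximum frequency: 3

3


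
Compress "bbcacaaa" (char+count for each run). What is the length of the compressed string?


Input: bbcacaaa
Runs:
  'b' x 2 => "b2"
  'c' x 1 => "c1"
  'a' x 1 => "a1"
  'c' x 1 => "c1"
  'a' x 3 => "a3"
Compressed: "b2c1a1c1a3"
Compressed length: 10

10


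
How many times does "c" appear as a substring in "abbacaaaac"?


Searching for "c" in "abbacaaaac"
Scanning each position:
  Position 0: "a" => no
  Position 1: "b" => no
  Position 2: "b" => no
  Position 3: "a" => no
  Position 4: "c" => MATCH
  Position 5: "a" => no
  Position 6: "a" => no
  Position 7: "a" => no
  Position 8: "a" => no
  Position 9: "c" => MATCH
Total occurrences: 2

2


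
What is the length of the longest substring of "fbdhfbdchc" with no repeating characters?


Input: "fbdhfbdchc"
Sliding window (track last position of each char):
  Position 0 ('f'): window [0,0] length 1 -- new best
  Position 1 ('b'): window [0,1] length 2 -- new best
  Position 2 ('d'): window [0,2] length 3 -- new best
  Position 3 ('h'): window [0,3] length 4 -- new best
  Position 4 ('f'): repeat (last at 0), move window start to 1
  Position 4 ('f'): window [1,4] length 4
  Position 5 ('b'): repeat (last at 1), move window start to 2
  Position 5 ('b'): window [2,5] length 4
  Position 6 ('d'): repeat (last at 2), move window start to 3
  Position 6 ('d'): window [3,6] length 4
  Position 7 ('c'): window [3,7] length 5 -- new best
  Position 8 ('h'): repeat (last at 3), move window start to 4
  Position 8 ('h'): window [4,8] length 5
  Position 9 ('c'): repeat (last at 7), move window start to 8
  Position 9 ('c'): window [8,9] length 2
Longest substring with no repeats: "hfbdc" with length 5

5


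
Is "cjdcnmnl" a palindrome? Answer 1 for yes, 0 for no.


Input: cjdcnmnl
Reversed: lnmncdjc
  Compare pos 0 ('c') with pos 7 ('l'): MISMATCH
  Compare pos 1 ('j') with pos 6 ('n'): MISMATCH
  Compare pos 2 ('d') with pos 5 ('m'): MISMATCH
  Compare pos 3 ('c') with pos 4 ('n'): MISMATCH
Result: not a palindrome

0


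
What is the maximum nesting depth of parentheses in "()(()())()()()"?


Input: "()(()())()()()"
Tracking depth:
  Position 0 '(': depth becomes 1
  Position 1 ')': depth becomes 0
  Position 2 '(': depth becomes 1
  Position 3 '(': depth becomes 2
  Position 4 ')': depth becomes 1
  Position 5 '(': depth becomes 2
  Position 6 ')': depth becomes 1
  Position 7 ')': depth becomes 0
  Position 8 '(': depth becomes 1
  Position 9 ')': depth becomes 0
  Position 10 '(': depth becomes 1
  Position 11 ')': depth becomes 0
  Position 12 '(': depth becomes 1
  Position 13 ')': depth becomes 0
Maximum depth reached: 2

2


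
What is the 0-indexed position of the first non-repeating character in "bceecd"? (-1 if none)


Input: bceecd
Character frequencies:
  'b': 1
  'c': 2
  'd': 1
  'e': 2
Scanning left to right for freq == 1:
  Position 0 ('b'): unique! => answer = 0

0


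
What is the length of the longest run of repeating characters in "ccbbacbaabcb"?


Input: "ccbbacbaabcb"
Scanning for longest run:
  Position 1 ('c'): continues run of 'c', length=2
  Position 2 ('b'): new char, reset run to 1
  Position 3 ('b'): continues run of 'b', length=2
  Position 4 ('a'): new char, reset run to 1
  Position 5 ('c'): new char, reset run to 1
  Position 6 ('b'): new char, reset run to 1
  Position 7 ('a'): new char, reset run to 1
  Position 8 ('a'): continues run of 'a', length=2
  Position 9 ('b'): new char, reset run to 1
  Position 10 ('c'): new char, reset run to 1
  Position 11 ('b'): new char, reset run to 1
Longest run: 'c' with length 2

2


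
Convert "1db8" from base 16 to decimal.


Input: "1db8" in base 16
Positional expansion:
  Digit '1' (value 1) x 16^3 = 4096
  Digit 'd' (value 13) x 16^2 = 3328
  Digit 'b' (value 11) x 16^1 = 176
  Digit '8' (value 8) x 16^0 = 8
Sum = 7608

7608


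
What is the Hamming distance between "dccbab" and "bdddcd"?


Comparing "dccbab" and "bdddcd" position by position:
  Position 0: 'd' vs 'b' => differ
  Position 1: 'c' vs 'd' => differ
  Position 2: 'c' vs 'd' => differ
  Position 3: 'b' vs 'd' => differ
  Position 4: 'a' vs 'c' => differ
  Position 5: 'b' vs 'd' => differ
Total differences (Hamming distance): 6

6


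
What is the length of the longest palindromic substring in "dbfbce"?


Input: "dbfbce"
Checking substrings for palindromes:
  [1:4] "bfb" (len 3) => palindrome
Longest palindromic substring: "bfb" with length 3

3


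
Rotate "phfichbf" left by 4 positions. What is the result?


Input: "phfichbf", rotate left by 4
First 4 characters: "phfi"
Remaining characters: "chbf"
Concatenate remaining + first: "chbf" + "phfi" = "chbfphfi"

chbfphfi


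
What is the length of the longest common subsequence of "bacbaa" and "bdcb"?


LCS of "bacbaa" and "bdcb"
DP table:
           b    d    c    b
      0    0    0    0    0
  b   0    1    1    1    1
  a   0    1    1    1    1
  c   0    1    1    2    2
  b   0    1    1    2    3
  a   0    1    1    2    3
  a   0    1    1    2    3
LCS length = dp[6][4] = 3

3


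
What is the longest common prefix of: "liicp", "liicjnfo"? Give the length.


Words: liicp, liicjnfo
  Position 0: all 'l' => match
  Position 1: all 'i' => match
  Position 2: all 'i' => match
  Position 3: all 'c' => match
  Position 4: ('p', 'j') => mismatch, stop
LCP = "liic" (length 4)

4


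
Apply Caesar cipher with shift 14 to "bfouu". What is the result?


Caesar cipher: shift "bfouu" by 14
  'b' (pos 1) + 14 = pos 15 = 'p'
  'f' (pos 5) + 14 = pos 19 = 't'
  'o' (pos 14) + 14 = pos 2 = 'c'
  'u' (pos 20) + 14 = pos 8 = 'i'
  'u' (pos 20) + 14 = pos 8 = 'i'
Result: ptcii

ptcii


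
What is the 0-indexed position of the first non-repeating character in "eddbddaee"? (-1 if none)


Input: eddbddaee
Character frequencies:
  'a': 1
  'b': 1
  'd': 4
  'e': 3
Scanning left to right for freq == 1:
  Position 0 ('e'): freq=3, skip
  Position 1 ('d'): freq=4, skip
  Position 2 ('d'): freq=4, skip
  Position 3 ('b'): unique! => answer = 3

3


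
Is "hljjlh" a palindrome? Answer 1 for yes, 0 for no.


Input: hljjlh
Reversed: hljjlh
  Compare pos 0 ('h') with pos 5 ('h'): match
  Compare pos 1 ('l') with pos 4 ('l'): match
  Compare pos 2 ('j') with pos 3 ('j'): match
Result: palindrome

1


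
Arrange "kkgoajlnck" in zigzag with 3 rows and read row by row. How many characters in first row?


Zigzag "kkgoajlnck" into 3 rows:
Placing characters:
  'k' => row 0
  'k' => row 1
  'g' => row 2
  'o' => row 1
  'a' => row 0
  'j' => row 1
  'l' => row 2
  'n' => row 1
  'c' => row 0
  'k' => row 1
Rows:
  Row 0: "kac"
  Row 1: "kojnk"
  Row 2: "gl"
First row length: 3

3


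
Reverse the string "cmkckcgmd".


Input: cmkckcgmd
Reading characters right to left:
  Position 8: 'd'
  Position 7: 'm'
  Position 6: 'g'
  Position 5: 'c'
  Position 4: 'k'
  Position 3: 'c'
  Position 2: 'k'
  Position 1: 'm'
  Position 0: 'c'
Reversed: dmgckckmc

dmgckckmc


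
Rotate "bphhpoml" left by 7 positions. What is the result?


Input: "bphhpoml", rotate left by 7
First 7 characters: "bphhpom"
Remaining characters: "l"
Concatenate remaining + first: "l" + "bphhpom" = "lbphhpom"

lbphhpom


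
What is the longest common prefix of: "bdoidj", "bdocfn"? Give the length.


Words: bdoidj, bdocfn
  Position 0: all 'b' => match
  Position 1: all 'd' => match
  Position 2: all 'o' => match
  Position 3: ('i', 'c') => mismatch, stop
LCP = "bdo" (length 3)

3


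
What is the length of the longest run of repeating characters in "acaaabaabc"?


Input: "acaaabaabc"
Scanning for longest run:
  Position 1 ('c'): new char, reset run to 1
  Position 2 ('a'): new char, reset run to 1
  Position 3 ('a'): continues run of 'a', length=2
  Position 4 ('a'): continues run of 'a', length=3
  Position 5 ('b'): new char, reset run to 1
  Position 6 ('a'): new char, reset run to 1
  Position 7 ('a'): continues run of 'a', length=2
  Position 8 ('b'): new char, reset run to 1
  Position 9 ('c'): new char, reset run to 1
Longest run: 'a' with length 3

3


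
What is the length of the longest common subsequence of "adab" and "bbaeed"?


LCS of "adab" and "bbaeed"
DP table:
           b    b    a    e    e    d
      0    0    0    0    0    0    0
  a   0    0    0    1    1    1    1
  d   0    0    0    1    1    1    2
  a   0    0    0    1    1    1    2
  b   0    1    1    1    1    1    2
LCS length = dp[4][6] = 2

2


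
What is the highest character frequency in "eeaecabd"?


Input: eeaecabd
Character counts:
  'a': 2
  'b': 1
  'c': 1
  'd': 1
  'e': 3
Maximum frequency: 3

3


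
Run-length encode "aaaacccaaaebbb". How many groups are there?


Input: aaaacccaaaebbb
Scanning for consecutive runs:
  Group 1: 'a' x 4 (positions 0-3)
  Group 2: 'c' x 3 (positions 4-6)
  Group 3: 'a' x 3 (positions 7-9)
  Group 4: 'e' x 1 (positions 10-10)
  Group 5: 'b' x 3 (positions 11-13)
Total groups: 5

5


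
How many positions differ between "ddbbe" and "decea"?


Comparing "ddbbe" and "decea" position by position:
  Position 0: 'd' vs 'd' => same
  Position 1: 'd' vs 'e' => DIFFER
  Position 2: 'b' vs 'c' => DIFFER
  Position 3: 'b' vs 'e' => DIFFER
  Position 4: 'e' vs 'a' => DIFFER
Positions that differ: 4

4


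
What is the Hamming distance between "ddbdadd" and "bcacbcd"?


Comparing "ddbdadd" and "bcacbcd" position by position:
  Position 0: 'd' vs 'b' => differ
  Position 1: 'd' vs 'c' => differ
  Position 2: 'b' vs 'a' => differ
  Position 3: 'd' vs 'c' => differ
  Position 4: 'a' vs 'b' => differ
  Position 5: 'd' vs 'c' => differ
  Position 6: 'd' vs 'd' => same
Total differences (Hamming distance): 6

6


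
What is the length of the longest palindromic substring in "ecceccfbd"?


Input: "ecceccfbd"
Checking substrings for palindromes:
  [1:6] "ccecc" (len 5) => palindrome
  [0:4] "ecce" (len 4) => palindrome
  [2:5] "cec" (len 3) => palindrome
  [1:3] "cc" (len 2) => palindrome
  [4:6] "cc" (len 2) => palindrome
Longest palindromic substring: "ccecc" with length 5

5


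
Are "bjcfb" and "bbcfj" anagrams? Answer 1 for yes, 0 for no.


Strings: "bjcfb", "bbcfj"
Sorted first:  bbcfj
Sorted second: bbcfj
Sorted forms match => anagrams

1


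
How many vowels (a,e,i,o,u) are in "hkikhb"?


Input: hkikhb
Checking each character:
  'h' at position 0: consonant
  'k' at position 1: consonant
  'i' at position 2: vowel (running total: 1)
  'k' at position 3: consonant
  'h' at position 4: consonant
  'b' at position 5: consonant
Total vowels: 1

1


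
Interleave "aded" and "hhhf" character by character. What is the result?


Interleaving "aded" and "hhhf":
  Position 0: 'a' from first, 'h' from second => "ah"
  Position 1: 'd' from first, 'h' from second => "dh"
  Position 2: 'e' from first, 'h' from second => "eh"
  Position 3: 'd' from first, 'f' from second => "df"
Result: ahdhehdf

ahdhehdf


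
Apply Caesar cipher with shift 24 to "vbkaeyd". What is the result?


Caesar cipher: shift "vbkaeyd" by 24
  'v' (pos 21) + 24 = pos 19 = 't'
  'b' (pos 1) + 24 = pos 25 = 'z'
  'k' (pos 10) + 24 = pos 8 = 'i'
  'a' (pos 0) + 24 = pos 24 = 'y'
  'e' (pos 4) + 24 = pos 2 = 'c'
  'y' (pos 24) + 24 = pos 22 = 'w'
  'd' (pos 3) + 24 = pos 1 = 'b'
Result: tziycwb

tziycwb


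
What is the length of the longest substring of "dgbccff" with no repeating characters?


Input: "dgbccff"
Sliding window (track last position of each char):
  Position 0 ('d'): window [0,0] length 1 -- new best
  Position 1 ('g'): window [0,1] length 2 -- new best
  Position 2 ('b'): window [0,2] length 3 -- new best
  Position 3 ('c'): window [0,3] length 4 -- new best
  Position 4 ('c'): repeat (last at 3), move window start to 4
  Position 4 ('c'): window [4,4] length 1
  Position 5 ('f'): window [4,5] length 2
  Position 6 ('f'): repeat (last at 5), move window start to 6
  Position 6 ('f'): window [6,6] length 1
Longest substring with no repeats: "dgbc" with length 4

4


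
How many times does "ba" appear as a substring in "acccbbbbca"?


Searching for "ba" in "acccbbbbca"
Scanning each position:
  Position 0: "ac" => no
  Position 1: "cc" => no
  Position 2: "cc" => no
  Position 3: "cb" => no
  Position 4: "bb" => no
  Position 5: "bb" => no
  Position 6: "bb" => no
  Position 7: "bc" => no
  Position 8: "ca" => no
Total occurrences: 0

0


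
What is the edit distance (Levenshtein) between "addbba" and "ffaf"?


Computing edit distance: "addbba" -> "ffaf"
DP table:
           f    f    a    f
      0    1    2    3    4
  a   1    1    2    2    3
  d   2    2    2    3    3
  d   3    3    3    3    4
  b   4    4    4    4    4
  b   5    5    5    5    5
  a   6    6    6    5    6
Edit distance = dp[6][4] = 6

6


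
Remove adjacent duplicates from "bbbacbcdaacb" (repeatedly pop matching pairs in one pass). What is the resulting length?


Input: bbbacbcdaacb
Stack-based adjacent duplicate removal:
  Read 'b': push. Stack: b
  Read 'b': matches stack top 'b' => pop. Stack: (empty)
  Read 'b': push. Stack: b
  Read 'a': push. Stack: ba
  Read 'c': push. Stack: bac
  Read 'b': push. Stack: bacb
  Read 'c': push. Stack: bacbc
  Read 'd': push. Stack: bacbcd
  Read 'a': push. Stack: bacbcda
  Read 'a': matches stack top 'a' => pop. Stack: bacbcd
  Read 'c': push. Stack: bacbcdc
  Read 'b': push. Stack: bacbcdcb
Final stack: "bacbcdcb" (length 8)

8


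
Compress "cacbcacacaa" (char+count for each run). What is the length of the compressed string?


Input: cacbcacacaa
Runs:
  'c' x 1 => "c1"
  'a' x 1 => "a1"
  'c' x 1 => "c1"
  'b' x 1 => "b1"
  'c' x 1 => "c1"
  'a' x 1 => "a1"
  'c' x 1 => "c1"
  'a' x 1 => "a1"
  'c' x 1 => "c1"
  'a' x 2 => "a2"
Compressed: "c1a1c1b1c1a1c1a1c1a2"
Compressed length: 20

20


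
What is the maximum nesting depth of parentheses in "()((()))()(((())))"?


Input: "()((()))()(((())))"
Tracking depth:
  Position 0 '(': depth becomes 1
  Position 1 ')': depth becomes 0
  Position 2 '(': depth becomes 1
  Position 3 '(': depth becomes 2
  Position 4 '(': depth becomes 3
  Position 5 ')': depth becomes 2
  Position 6 ')': depth becomes 1
  Position 7 ')': depth becomes 0
  Position 8 '(': depth becomes 1
  Position 9 ')': depth becomes 0
  Position 10 '(': depth becomes 1
  Position 11 '(': depth becomes 2
  Position 12 '(': depth becomes 3
  Position 13 '(': depth becomes 4
  Position 14 ')': depth becomes 3
  Position 15 ')': depth becomes 2
  Position 16 ')': depth becomes 1
  Position 17 ')': depth becomes 0
Maximum depth reached: 4

4


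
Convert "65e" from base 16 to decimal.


Input: "65e" in base 16
Positional expansion:
  Digit '6' (value 6) x 16^2 = 1536
  Digit '5' (value 5) x 16^1 = 80
  Digit 'e' (value 14) x 16^0 = 14
Sum = 1630

1630


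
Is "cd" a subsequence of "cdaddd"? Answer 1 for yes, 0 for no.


Check if "cd" is a subsequence of "cdaddd"
Greedy scan:
  Position 0 ('c'): matches sub[0] = 'c'
  Position 1 ('d'): matches sub[1] = 'd'
  Position 2 ('a'): no match needed
  Position 3 ('d'): no match needed
  Position 4 ('d'): no match needed
  Position 5 ('d'): no match needed
All 2 characters matched => is a subsequence

1


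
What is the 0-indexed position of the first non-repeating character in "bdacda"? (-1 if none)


Input: bdacda
Character frequencies:
  'a': 2
  'b': 1
  'c': 1
  'd': 2
Scanning left to right for freq == 1:
  Position 0 ('b'): unique! => answer = 0

0


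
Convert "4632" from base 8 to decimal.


Input: "4632" in base 8
Positional expansion:
  Digit '4' (value 4) x 8^3 = 2048
  Digit '6' (value 6) x 8^2 = 384
  Digit '3' (value 3) x 8^1 = 24
  Digit '2' (value 2) x 8^0 = 2
Sum = 2458

2458


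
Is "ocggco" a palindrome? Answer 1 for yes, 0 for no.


Input: ocggco
Reversed: ocggco
  Compare pos 0 ('o') with pos 5 ('o'): match
  Compare pos 1 ('c') with pos 4 ('c'): match
  Compare pos 2 ('g') with pos 3 ('g'): match
Result: palindrome

1


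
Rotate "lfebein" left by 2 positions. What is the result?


Input: "lfebein", rotate left by 2
First 2 characters: "lf"
Remaining characters: "ebein"
Concatenate remaining + first: "ebein" + "lf" = "ebeinlf"

ebeinlf


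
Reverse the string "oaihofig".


Input: oaihofig
Reading characters right to left:
  Position 7: 'g'
  Position 6: 'i'
  Position 5: 'f'
  Position 4: 'o'
  Position 3: 'h'
  Position 2: 'i'
  Position 1: 'a'
  Position 0: 'o'
Reversed: gifohiao

gifohiao


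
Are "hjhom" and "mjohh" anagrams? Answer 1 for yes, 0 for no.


Strings: "hjhom", "mjohh"
Sorted first:  hhjmo
Sorted second: hhjmo
Sorted forms match => anagrams

1


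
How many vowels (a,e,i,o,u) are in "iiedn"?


Input: iiedn
Checking each character:
  'i' at position 0: vowel (running total: 1)
  'i' at position 1: vowel (running total: 2)
  'e' at position 2: vowel (running total: 3)
  'd' at position 3: consonant
  'n' at position 4: consonant
Total vowels: 3

3


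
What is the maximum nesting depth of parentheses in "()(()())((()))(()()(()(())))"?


Input: "()(()())((()))(()()(()(())))"
Tracking depth:
  Position 0 '(': depth becomes 1
  Position 1 ')': depth becomes 0
  Position 2 '(': depth becomes 1
  Position 3 '(': depth becomes 2
  Position 4 ')': depth becomes 1
  Position 5 '(': depth becomes 2
  Position 6 ')': depth becomes 1
  Position 7 ')': depth becomes 0
  Position 8 '(': depth becomes 1
  Position 9 '(': depth becomes 2
  Position 10 '(': depth becomes 3
  Position 11 ')': depth becomes 2
  Position 12 ')': depth becomes 1
  Position 13 ')': depth becomes 0
  Position 14 '(': depth becomes 1
  Position 15 '(': depth becomes 2
  Position 16 ')': depth becomes 1
  Position 17 '(': depth becomes 2
  Position 18 ')': depth becomes 1
  Position 19 '(': depth becomes 2
  Position 20 '(': depth becomes 3
  Position 21 ')': depth becomes 2
  Position 22 '(': depth becomes 3
  Position 23 '(': depth becomes 4
  Position 24 ')': depth becomes 3
  Position 25 ')': depth becomes 2
  Position 26 ')': depth becomes 1
  Position 27 ')': depth becomes 0
Maximum depth reached: 4

4


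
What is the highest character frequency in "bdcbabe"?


Input: bdcbabe
Character counts:
  'a': 1
  'b': 3
  'c': 1
  'd': 1
  'e': 1
Maximum frequency: 3

3


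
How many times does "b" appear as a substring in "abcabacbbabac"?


Searching for "b" in "abcabacbbabac"
Scanning each position:
  Position 0: "a" => no
  Position 1: "b" => MATCH
  Position 2: "c" => no
  Position 3: "a" => no
  Position 4: "b" => MATCH
  Position 5: "a" => no
  Position 6: "c" => no
  Position 7: "b" => MATCH
  Position 8: "b" => MATCH
  Position 9: "a" => no
  Position 10: "b" => MATCH
  Position 11: "a" => no
  Position 12: "c" => no
Total occurrences: 5

5


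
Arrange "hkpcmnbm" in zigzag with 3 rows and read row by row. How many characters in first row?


Zigzag "hkpcmnbm" into 3 rows:
Placing characters:
  'h' => row 0
  'k' => row 1
  'p' => row 2
  'c' => row 1
  'm' => row 0
  'n' => row 1
  'b' => row 2
  'm' => row 1
Rows:
  Row 0: "hm"
  Row 1: "kcnm"
  Row 2: "pb"
First row length: 2

2


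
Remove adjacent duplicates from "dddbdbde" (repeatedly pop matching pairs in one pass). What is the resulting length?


Input: dddbdbde
Stack-based adjacent duplicate removal:
  Read 'd': push. Stack: d
  Read 'd': matches stack top 'd' => pop. Stack: (empty)
  Read 'd': push. Stack: d
  Read 'b': push. Stack: db
  Read 'd': push. Stack: dbd
  Read 'b': push. Stack: dbdb
  Read 'd': push. Stack: dbdbd
  Read 'e': push. Stack: dbdbde
Final stack: "dbdbde" (length 6)

6
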